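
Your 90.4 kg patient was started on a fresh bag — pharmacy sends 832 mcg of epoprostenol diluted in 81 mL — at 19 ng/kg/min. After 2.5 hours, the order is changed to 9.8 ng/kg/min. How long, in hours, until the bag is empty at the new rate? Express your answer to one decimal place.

Initial rate:
Dose = 19 ng/kg/min × 90.4 kg = 1717.6 ng/min
1717.6 ng/min × 60 min/hr = 103056 ng/hr
Concentration = 832 mcg ÷ 81 mL = 10.2716 mcg/mL = 10271.6 ng/mL
Rate = 103056 ng/hr ÷ 10271.6 ng/mL = 10.0331 mL/hr
Volume infused so far = 10.0331 mL/hr × 2.5 hr = 25.08274 mL
Volume remaining = 81 − 25.08274 = 55.91726 mL
New rate:
Dose = 9.8 ng/kg/min × 90.4 kg = 885.92 ng/min
885.92 ng/min × 60 min/hr = 53155.2 ng/hr
Rate = 53155.2 ng/hr ÷ 10271.6 ng/mL = 5.174965 mL/hr
Time remaining = 55.91726 mL ÷ 5.174965 mL/hr = 10.80534 hr

10.8 hours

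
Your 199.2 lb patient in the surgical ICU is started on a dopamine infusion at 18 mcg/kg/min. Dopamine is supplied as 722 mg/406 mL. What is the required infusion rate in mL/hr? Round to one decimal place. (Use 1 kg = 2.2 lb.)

Weight = 199.2 lb ÷ 2.2 lb/kg = 90.54545 kg
Dose = 18 mcg/kg/min × 90.54545 kg = 1629.818 mcg/min
1629.818 mcg/min × 60 min/hr = 97789.09 mcg/hr
Concentration = 722 mg ÷ 406 mL = 1.778325 mg/mL = 1778.325 mcg/mL
Rate = 97789.09 mcg/hr ÷ 1778.325 mcg/mL = 54.98943 mL/hr

55.0 mL/hr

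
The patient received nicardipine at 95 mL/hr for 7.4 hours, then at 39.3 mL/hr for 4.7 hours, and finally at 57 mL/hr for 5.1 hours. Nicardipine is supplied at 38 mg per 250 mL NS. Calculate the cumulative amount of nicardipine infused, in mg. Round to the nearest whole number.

179 mg

Concentration = 38 mg ÷ 250 mL = 0.152 mg/mL
Stage 1: 95 mL/hr × 7.4 hr = 703 mL → 703 mL × 0.152 mg/mL = 106.856 mg
Stage 2: 39.3 mL/hr × 4.7 hr = 184.71 mL → 184.71 mL × 0.152 mg/mL = 28.07592 mg
Stage 3: 57 mL/hr × 5.1 hr = 290.7 mL → 290.7 mL × 0.152 mg/mL = 44.1864 mg
Total = 106.856 + 28.07592 + 44.1864 = 179.1183 mg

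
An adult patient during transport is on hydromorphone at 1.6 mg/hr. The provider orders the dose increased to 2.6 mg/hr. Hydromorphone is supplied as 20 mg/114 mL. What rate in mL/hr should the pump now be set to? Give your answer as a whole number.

15 mL/hr

Concentration = 20 mg ÷ 114 mL = 0.1754386 mg/mL
Rate = 2.6 mg/hr ÷ 0.1754386 mg/mL = 14.82 mL/hr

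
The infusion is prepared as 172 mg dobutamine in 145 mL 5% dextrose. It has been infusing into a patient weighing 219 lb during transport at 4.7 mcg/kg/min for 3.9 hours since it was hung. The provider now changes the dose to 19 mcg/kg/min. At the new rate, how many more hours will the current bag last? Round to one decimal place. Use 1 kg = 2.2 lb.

0.6 hours

Initial rate:
Weight = 219 lb ÷ 2.2 lb/kg = 99.54545 kg
Dose = 4.7 mcg/kg/min × 99.54545 kg = 467.8636 mcg/min
467.8636 mcg/min × 60 min/hr = 28071.82 mcg/hr
Concentration = 172 mg ÷ 145 mL = 1.186207 mg/mL = 1186.207 mcg/mL
Rate = 28071.82 mcg/hr ÷ 1186.207 mcg/mL = 23.6652 mL/hr
Volume infused so far = 23.6652 mL/hr × 3.9 hr = 92.29426 mL
Volume remaining = 145 − 92.29426 = 52.70574 mL
New rate:
Dose = 19 mcg/kg/min × 99.54545 kg = 1891.364 mcg/min
1891.364 mcg/min × 60 min/hr = 113481.8 mcg/hr
Rate = 113481.8 mcg/hr ÷ 1186.207 mcg/mL = 95.66781 mL/hr
Time remaining = 52.70574 mL ÷ 95.66781 mL/hr = 0.5509245 hr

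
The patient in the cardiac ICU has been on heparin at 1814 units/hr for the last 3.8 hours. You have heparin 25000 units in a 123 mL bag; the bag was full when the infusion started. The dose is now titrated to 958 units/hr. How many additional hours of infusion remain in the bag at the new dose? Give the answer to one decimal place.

Initial rate:
Concentration = 25000 units ÷ 123 mL = 203.252 units/mL
Rate = 1814 units/hr ÷ 203.252 units/mL = 8.92488 mL/hr
Volume infused so far = 8.92488 mL/hr × 3.8 hr = 33.91454 mL
Volume remaining = 123 − 33.91454 = 89.08546 mL
New rate:
Rate = 958 units/hr ÷ 203.252 units/mL = 4.71336 mL/hr
Time remaining = 89.08546 mL ÷ 4.71336 mL/hr = 18.90063 hr

18.9 hours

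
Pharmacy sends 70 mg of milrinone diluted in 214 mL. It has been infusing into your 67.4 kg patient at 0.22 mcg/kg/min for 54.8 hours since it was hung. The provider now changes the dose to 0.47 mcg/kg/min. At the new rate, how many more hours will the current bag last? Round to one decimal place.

Initial rate:
Dose = 0.22 mcg/kg/min × 67.4 kg = 14.828 mcg/min
14.828 mcg/min × 60 min/hr = 889.68 mcg/hr
Concentration = 70 mg ÷ 214 mL = 0.3271028 mg/mL = 327.1028 mcg/mL
Rate = 889.68 mcg/hr ÷ 327.1028 mcg/mL = 2.719879 mL/hr
Volume infused so far = 2.719879 mL/hr × 54.8 hr = 149.0494 mL
Volume remaining = 214 − 149.0494 = 64.95064 mL
New rate:
Dose = 0.47 mcg/kg/min × 67.4 kg = 31.678 mcg/min
31.678 mcg/min × 60 min/hr = 1900.68 mcg/hr
Rate = 1900.68 mcg/hr ÷ 327.1028 mcg/mL = 5.81065 mL/hr
Time remaining = 64.95064 mL ÷ 5.81065 mL/hr = 11.17786 hr

11.2 hours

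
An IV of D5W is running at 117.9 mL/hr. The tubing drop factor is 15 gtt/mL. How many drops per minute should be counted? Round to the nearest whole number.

117.9 mL/hr ÷ 60 min/hr = 1.965 mL/min
1.965 mL/min × 15 gtt/mL = 29.475 gtt/min

29 gtt/min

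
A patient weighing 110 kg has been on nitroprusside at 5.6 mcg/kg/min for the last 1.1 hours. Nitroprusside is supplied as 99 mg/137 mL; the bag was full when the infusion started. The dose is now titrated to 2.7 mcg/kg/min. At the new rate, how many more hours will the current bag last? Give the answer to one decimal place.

Initial rate:
Dose = 5.6 mcg/kg/min × 110 kg = 616 mcg/min
616 mcg/min × 60 min/hr = 36960 mcg/hr
Concentration = 99 mg ÷ 137 mL = 0.7226277 mg/mL = 722.6277 mcg/mL
Rate = 36960 mcg/hr ÷ 722.6277 mcg/mL = 51.14667 mL/hr
Volume infused so far = 51.14667 mL/hr × 1.1 hr = 56.26133 mL
Volume remaining = 137 − 56.26133 = 80.73867 mL
New rate:
Dose = 2.7 mcg/kg/min × 110 kg = 297 mcg/min
297 mcg/min × 60 min/hr = 17820 mcg/hr
Rate = 17820 mcg/hr ÷ 722.6277 mcg/mL = 24.66 mL/hr
Time remaining = 80.73867 mL ÷ 24.66 mL/hr = 3.274074 hr

3.3 hours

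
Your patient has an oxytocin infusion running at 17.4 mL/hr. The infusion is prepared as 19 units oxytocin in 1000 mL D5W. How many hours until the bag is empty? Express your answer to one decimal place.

57.5 hours

Duration = 1000 mL ÷ 17.4 mL/hr = 57.47126 hr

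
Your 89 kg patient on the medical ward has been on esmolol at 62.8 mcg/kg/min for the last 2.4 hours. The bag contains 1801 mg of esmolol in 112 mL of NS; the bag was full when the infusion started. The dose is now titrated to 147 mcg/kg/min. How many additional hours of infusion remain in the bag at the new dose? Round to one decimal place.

1.3 hours

Initial rate:
Dose = 62.8 mcg/kg/min × 89 kg = 5589.2 mcg/min
5589.2 mcg/min × 60 min/hr = 335352 mcg/hr
Concentration = 1801 mg ÷ 112 mL = 16.08036 mg/mL = 16080.36 mcg/mL
Rate = 335352 mcg/hr ÷ 16080.36 mcg/mL = 20.85476 mL/hr
Volume infused so far = 20.85476 mL/hr × 2.4 hr = 50.05143 mL
Volume remaining = 112 − 50.05143 = 61.94857 mL
New rate:
Dose = 147 mcg/kg/min × 89 kg = 13083 mcg/min
13083 mcg/min × 60 min/hr = 784980 mcg/hr
Rate = 784980 mcg/hr ÷ 16080.36 mcg/mL = 48.81608 mL/hr
Time remaining = 61.94857 mL ÷ 48.81608 mL/hr = 1.26902 hr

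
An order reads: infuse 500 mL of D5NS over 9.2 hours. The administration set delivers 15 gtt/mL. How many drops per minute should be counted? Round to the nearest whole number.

500 mL ÷ (9.2 hr × 60 = 552 min) = 0.9057971 mL/min
0.9057971 mL/min × 15 gtt/mL = 13.58696 gtt/min

14 gtt/min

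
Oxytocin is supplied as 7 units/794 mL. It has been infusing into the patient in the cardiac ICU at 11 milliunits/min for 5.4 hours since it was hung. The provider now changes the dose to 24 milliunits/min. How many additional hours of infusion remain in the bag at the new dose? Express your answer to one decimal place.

2.4 hours

Initial rate:
11 milliunits/min × 60 min/hr = 660 milliunits/hr
Concentration = 7 units ÷ 794 mL = 0.008816121 units/mL = 8.816121 milliunits/mL
Rate = 660 milliunits/hr ÷ 8.816121 milliunits/mL = 74.86286 mL/hr
Volume infused so far = 74.86286 mL/hr × 5.4 hr = 404.2594 mL
Volume remaining = 794 − 404.2594 = 389.7406 mL
New rate:
24 milliunits/min × 60 min/hr = 1440 milliunits/hr
Rate = 1440 milliunits/hr ÷ 8.816121 milliunits/mL = 163.3371 mL/hr
Time remaining = 389.7406 mL ÷ 163.3371 mL/hr = 2.386111 hr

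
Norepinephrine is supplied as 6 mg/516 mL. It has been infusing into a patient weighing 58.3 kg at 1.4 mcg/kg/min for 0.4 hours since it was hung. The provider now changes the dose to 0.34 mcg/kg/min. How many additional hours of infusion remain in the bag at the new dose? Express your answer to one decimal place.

3.4 hours

Initial rate:
Dose = 1.4 mcg/kg/min × 58.3 kg = 81.62 mcg/min
81.62 mcg/min × 60 min/hr = 4897.2 mcg/hr
Concentration = 6 mg ÷ 516 mL = 0.01162791 mg/mL = 11.62791 mcg/mL
Rate = 4897.2 mcg/hr ÷ 11.62791 mcg/mL = 421.1592 mL/hr
Volume infused so far = 421.1592 mL/hr × 0.4 hr = 168.4637 mL
Volume remaining = 516 − 168.4637 = 347.5363 mL
New rate:
Dose = 0.34 mcg/kg/min × 58.3 kg = 19.822 mcg/min
19.822 mcg/min × 60 min/hr = 1189.32 mcg/hr
Rate = 1189.32 mcg/hr ÷ 11.62791 mcg/mL = 102.2815 mL/hr
Time remaining = 347.5363 mL ÷ 102.2815 mL/hr = 3.397841 hr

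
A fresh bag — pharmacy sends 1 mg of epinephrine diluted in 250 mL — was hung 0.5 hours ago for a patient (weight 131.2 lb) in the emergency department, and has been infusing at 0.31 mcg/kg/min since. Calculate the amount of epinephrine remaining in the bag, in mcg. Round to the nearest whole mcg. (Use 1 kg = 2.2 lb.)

445 mcg

Weight = 131.2 lb ÷ 2.2 lb/kg = 59.63636 kg
Dose = 0.31 mcg/kg/min × 59.63636 kg = 18.48727 mcg/min
18.48727 mcg/min × 60 min/hr = 1109.236 mcg/hr
Concentration = 1 mg ÷ 250 mL = 0.004 mg/mL = 4 mcg/mL
Rate = 1109.236 mcg/hr ÷ 4 mcg/mL = 277.3091 mL/hr
Volume infused = 277.3091 mL/hr × 0.5 hr = 138.6545 mL
Volume remaining = 250 − 138.6545 = 111.3455 mL
Drug remaining = 111.3455 mL × 4 mcg/mL = 445.3818 mcg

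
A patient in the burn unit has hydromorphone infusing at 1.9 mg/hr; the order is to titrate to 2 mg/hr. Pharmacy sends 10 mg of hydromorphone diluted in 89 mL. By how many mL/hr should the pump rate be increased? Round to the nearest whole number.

At the current dose:
Concentration = 10 mg ÷ 89 mL = 0.1123596 mg/mL
Rate = 1.9 mg/hr ÷ 0.1123596 mg/mL = 16.91 mL/hr
At the new dose:
Rate = 2 mg/hr ÷ 0.1123596 mg/mL = 17.8 mL/hr
Change = 17.8 − 16.91 = 0.89 mL/hr → 0.89 mL/hr increase

1 mL/hr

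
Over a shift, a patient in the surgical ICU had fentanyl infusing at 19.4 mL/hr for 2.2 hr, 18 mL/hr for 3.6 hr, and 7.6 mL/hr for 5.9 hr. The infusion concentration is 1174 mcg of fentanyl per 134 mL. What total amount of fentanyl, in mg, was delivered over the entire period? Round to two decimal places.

1.33 mg

Concentration = 1174 mcg ÷ 134 mL = 8.761194 mcg/mL
Stage 1: 19.4 mL/hr × 2.2 hr = 42.68 mL → 42.68 mL × 8.761194 mcg/mL = 373.9278 mcg
Stage 2: 18 mL/hr × 3.6 hr = 64.8 mL → 64.8 mL × 8.761194 mcg/mL = 567.7254 mcg
Stage 3: 7.6 mL/hr × 5.9 hr = 44.84 mL → 44.84 mL × 8.761194 mcg/mL = 392.8519 mcg
Total = 373.9278 + 567.7254 + 392.8519 = 1334.505 mcg = 1.334505 mg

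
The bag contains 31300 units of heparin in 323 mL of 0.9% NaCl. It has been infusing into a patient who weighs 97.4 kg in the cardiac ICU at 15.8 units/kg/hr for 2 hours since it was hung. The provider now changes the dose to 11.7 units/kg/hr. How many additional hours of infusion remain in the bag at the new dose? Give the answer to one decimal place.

Initial rate:
Dose = 15.8 units/kg/hr × 97.4 kg = 1538.92 units/hr
Concentration = 31300 units ÷ 323 mL = 96.90402 units/mL
Rate = 1538.92 units/hr ÷ 96.90402 units/mL = 15.88087 mL/hr
Volume infused so far = 15.88087 mL/hr × 2 hr = 31.76174 mL
Volume remaining = 323 − 31.76174 = 291.2383 mL
New rate:
Dose = 11.7 units/kg/hr × 97.4 kg = 1139.58 units/hr
Rate = 1139.58 units/hr ÷ 96.90402 units/mL = 11.75988 mL/hr
Time remaining = 291.2383 mL ÷ 11.75988 mL/hr = 24.7654 hr

24.8 hours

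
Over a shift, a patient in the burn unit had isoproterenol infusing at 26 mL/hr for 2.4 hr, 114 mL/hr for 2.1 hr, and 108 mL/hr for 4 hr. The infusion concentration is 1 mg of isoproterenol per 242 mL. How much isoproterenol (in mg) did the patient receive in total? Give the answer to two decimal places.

Concentration = 1 mg ÷ 242 mL = 0.004132231 mg/mL
Stage 1: 26 mL/hr × 2.4 hr = 62.4 mL → 62.4 mL × 0.004132231 mg/mL = 0.2578512 mg
Stage 2: 114 mL/hr × 2.1 hr = 239.4 mL → 239.4 mL × 0.004132231 mg/mL = 0.9892562 mg
Stage 3: 108 mL/hr × 4 hr = 432 mL → 432 mL × 0.004132231 mg/mL = 1.785124 mg
Total = 0.2578512 + 0.9892562 + 1.785124 = 3.032231 mg

3.03 mg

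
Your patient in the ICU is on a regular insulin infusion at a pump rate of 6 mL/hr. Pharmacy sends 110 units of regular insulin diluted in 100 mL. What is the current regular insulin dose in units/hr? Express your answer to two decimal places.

6.60 units/hr

Concentration = 110 units ÷ 100 mL = 1.1 units/mL
Drug rate = 6 mL/hr × 1.1 units/mL = 6.6 units/hr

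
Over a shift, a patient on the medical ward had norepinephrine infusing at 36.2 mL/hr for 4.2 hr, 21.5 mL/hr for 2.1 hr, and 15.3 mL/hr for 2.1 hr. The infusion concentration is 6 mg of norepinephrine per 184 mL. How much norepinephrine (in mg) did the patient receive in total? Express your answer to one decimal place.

7.5 mg

Concentration = 6 mg ÷ 184 mL = 0.0326087 mg/mL
Stage 1: 36.2 mL/hr × 4.2 hr = 152.04 mL → 152.04 mL × 0.0326087 mg/mL = 4.957826 mg
Stage 2: 21.5 mL/hr × 2.1 hr = 45.15 mL → 45.15 mL × 0.0326087 mg/mL = 1.472283 mg
Stage 3: 15.3 mL/hr × 2.1 hr = 32.13 mL → 32.13 mL × 0.0326087 mg/mL = 1.047717 mg
Total = 4.957826 + 1.472283 + 1.047717 = 7.477826 mg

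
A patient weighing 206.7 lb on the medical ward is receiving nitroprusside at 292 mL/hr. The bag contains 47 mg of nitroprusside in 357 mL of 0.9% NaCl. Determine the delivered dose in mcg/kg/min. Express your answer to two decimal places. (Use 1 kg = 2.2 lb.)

Weight = 206.7 lb ÷ 2.2 lb/kg = 93.95455 kg
Concentration = 47 mg ÷ 357 mL = 0.1316527 mg/mL = 131.6527 mcg/mL
Drug rate = 292 mL/hr × 131.6527 mcg/mL = 38442.58 mcg/hr
38442.58 mcg/hr ÷ 60 min/hr = 640.7096 mcg/min
640.7096 mcg/min ÷ 93.95455 kg = 6.819357 mcg/kg/min

6.82 mcg/kg/min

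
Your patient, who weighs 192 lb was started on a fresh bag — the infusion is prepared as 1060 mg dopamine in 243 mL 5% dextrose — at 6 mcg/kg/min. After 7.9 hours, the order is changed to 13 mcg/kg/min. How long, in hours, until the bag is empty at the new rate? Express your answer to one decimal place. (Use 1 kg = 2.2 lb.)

11.9 hours

Initial rate:
Weight = 192 lb ÷ 2.2 lb/kg = 87.27273 kg
Dose = 6 mcg/kg/min × 87.27273 kg = 523.6364 mcg/min
523.6364 mcg/min × 60 min/hr = 31418.18 mcg/hr
Concentration = 1060 mg ÷ 243 mL = 4.36214 mg/mL = 4362.14 mcg/mL
Rate = 31418.18 mcg/hr ÷ 4362.14 mcg/mL = 7.20247 mL/hr
Volume infused so far = 7.20247 mL/hr × 7.9 hr = 56.89951 mL
Volume remaining = 243 − 56.89951 = 186.1005 mL
New rate:
Dose = 13 mcg/kg/min × 87.27273 kg = 1134.545 mcg/min
1134.545 mcg/min × 60 min/hr = 68072.73 mcg/hr
Rate = 68072.73 mcg/hr ÷ 4362.14 mcg/mL = 15.60535 mL/hr
Time remaining = 186.1005 mL ÷ 15.60535 mL/hr = 11.92543 hr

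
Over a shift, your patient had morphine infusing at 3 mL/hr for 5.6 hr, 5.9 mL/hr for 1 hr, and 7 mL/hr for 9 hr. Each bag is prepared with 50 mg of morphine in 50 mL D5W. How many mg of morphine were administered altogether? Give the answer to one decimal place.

Concentration = 50 mg ÷ 50 mL = 1 mg/mL
Stage 1: 3 mL/hr × 5.6 hr = 16.8 mL → 16.8 mL × 1 mg/mL = 16.8 mg
Stage 2: 5.9 mL/hr × 1 hr = 5.9 mL → 5.9 mL × 1 mg/mL = 5.9 mg
Stage 3: 7 mL/hr × 9 hr = 63 mL → 63 mL × 1 mg/mL = 63 mg
Total = 16.8 + 5.9 + 63 = 85.7 mg

85.7 mg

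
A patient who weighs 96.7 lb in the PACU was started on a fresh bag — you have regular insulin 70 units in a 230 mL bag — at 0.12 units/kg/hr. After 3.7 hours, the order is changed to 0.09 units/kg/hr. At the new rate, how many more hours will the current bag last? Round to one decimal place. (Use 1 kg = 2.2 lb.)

12.8 hours

Initial rate:
Weight = 96.7 lb ÷ 2.2 lb/kg = 43.95455 kg
Dose = 0.12 units/kg/hr × 43.95455 kg = 5.274545 units/hr
Concentration = 70 units ÷ 230 mL = 0.3043478 units/mL
Rate = 5.274545 units/hr ÷ 0.3043478 units/mL = 17.33065 mL/hr
Volume infused so far = 17.33065 mL/hr × 3.7 hr = 64.1234 mL
Volume remaining = 230 − 64.1234 = 165.8766 mL
New rate:
Dose = 0.09 units/kg/hr × 43.95455 kg = 3.955909 units/hr
Rate = 3.955909 units/hr ÷ 0.3043478 units/mL = 12.99799 mL/hr
Time remaining = 165.8766 mL ÷ 12.99799 mL/hr = 12.76171 hr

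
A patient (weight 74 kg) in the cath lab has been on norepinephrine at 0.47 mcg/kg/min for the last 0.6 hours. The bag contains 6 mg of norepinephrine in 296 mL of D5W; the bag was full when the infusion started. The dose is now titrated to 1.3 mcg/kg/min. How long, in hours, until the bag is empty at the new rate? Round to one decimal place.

0.8 hours

Initial rate:
Dose = 0.47 mcg/kg/min × 74 kg = 34.78 mcg/min
34.78 mcg/min × 60 min/hr = 2086.8 mcg/hr
Concentration = 6 mg ÷ 296 mL = 0.02027027 mg/mL = 20.27027 mcg/mL
Rate = 2086.8 mcg/hr ÷ 20.27027 mcg/mL = 102.9488 mL/hr
Volume infused so far = 102.9488 mL/hr × 0.6 hr = 61.76928 mL
Volume remaining = 296 − 61.76928 = 234.2307 mL
New rate:
Dose = 1.3 mcg/kg/min × 74 kg = 96.2 mcg/min
96.2 mcg/min × 60 min/hr = 5772 mcg/hr
Rate = 5772 mcg/hr ÷ 20.27027 mcg/mL = 284.752 mL/hr
Time remaining = 234.2307 mL ÷ 284.752 mL/hr = 0.822578 hr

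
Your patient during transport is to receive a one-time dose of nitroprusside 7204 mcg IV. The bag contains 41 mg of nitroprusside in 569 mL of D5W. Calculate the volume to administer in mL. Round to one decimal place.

Concentration = 41 mg ÷ 569 mL = 0.07205624 mg/mL = 72.05624 mcg/mL
Volume = 7204 mcg ÷ 72.05624 mcg/mL = 99.97746 mL

100.0 mL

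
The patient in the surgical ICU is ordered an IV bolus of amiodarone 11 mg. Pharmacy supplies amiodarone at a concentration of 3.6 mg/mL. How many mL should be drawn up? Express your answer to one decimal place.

Volume = 11 mg ÷ 3.6 mg/mL = 3.055556 mL

3.1 mL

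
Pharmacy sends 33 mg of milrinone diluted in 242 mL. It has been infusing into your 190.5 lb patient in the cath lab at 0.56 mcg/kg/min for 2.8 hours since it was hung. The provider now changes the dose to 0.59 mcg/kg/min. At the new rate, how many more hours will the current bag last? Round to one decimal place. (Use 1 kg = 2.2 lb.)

8.1 hours

Initial rate:
Weight = 190.5 lb ÷ 2.2 lb/kg = 86.59091 kg
Dose = 0.56 mcg/kg/min × 86.59091 kg = 48.49091 mcg/min
48.49091 mcg/min × 60 min/hr = 2909.455 mcg/hr
Concentration = 33 mg ÷ 242 mL = 0.1363636 mg/mL = 136.3636 mcg/mL
Rate = 2909.455 mcg/hr ÷ 136.3636 mcg/mL = 21.336 mL/hr
Volume infused so far = 21.336 mL/hr × 2.8 hr = 59.7408 mL
Volume remaining = 242 − 59.7408 = 182.2592 mL
New rate:
Dose = 0.59 mcg/kg/min × 86.59091 kg = 51.08864 mcg/min
51.08864 mcg/min × 60 min/hr = 3065.318 mcg/hr
Rate = 3065.318 mcg/hr ÷ 136.3636 mcg/mL = 22.479 mL/hr
Time remaining = 182.2592 mL ÷ 22.479 mL/hr = 8.107976 hr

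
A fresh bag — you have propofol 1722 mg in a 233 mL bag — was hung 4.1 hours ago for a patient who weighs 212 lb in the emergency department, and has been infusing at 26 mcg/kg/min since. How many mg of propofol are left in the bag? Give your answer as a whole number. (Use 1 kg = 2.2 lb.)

1106 mg

Weight = 212 lb ÷ 2.2 lb/kg = 96.36364 kg
Dose = 26 mcg/kg/min × 96.36364 kg = 2505.455 mcg/min
2505.455 mcg/min × 60 min/hr = 150327.3 mcg/hr
Concentration = 1722 mg ÷ 233 mL = 7.390558 mg/mL = 7390.558 mcg/mL
Rate = 150327.3 mcg/hr ÷ 7390.558 mcg/mL = 20.34045 mL/hr
Volume infused = 20.34045 mL/hr × 4.1 hr = 83.39584 mL
Volume remaining = 233 − 83.39584 = 149.6042 mL
Drug remaining = 149.6042 mL × 7390.558 mcg/mL = 1105658 mcg = 1105.658 mg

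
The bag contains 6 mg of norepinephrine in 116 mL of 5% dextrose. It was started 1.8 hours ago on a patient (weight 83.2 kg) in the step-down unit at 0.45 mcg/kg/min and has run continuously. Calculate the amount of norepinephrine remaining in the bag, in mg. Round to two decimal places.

1.96 mg

Dose = 0.45 mcg/kg/min × 83.2 kg = 37.44 mcg/min
37.44 mcg/min × 60 min/hr = 2246.4 mcg/hr
Concentration = 6 mg ÷ 116 mL = 0.05172414 mg/mL = 51.72414 mcg/mL
Rate = 2246.4 mcg/hr ÷ 51.72414 mcg/mL = 43.4304 mL/hr
Volume infused = 43.4304 mL/hr × 1.8 hr = 78.17472 mL
Volume remaining = 116 − 78.17472 = 37.82528 mL
Drug remaining = 37.82528 mL × 51.72414 mcg/mL = 1956.48 mcg = 1.95648 mg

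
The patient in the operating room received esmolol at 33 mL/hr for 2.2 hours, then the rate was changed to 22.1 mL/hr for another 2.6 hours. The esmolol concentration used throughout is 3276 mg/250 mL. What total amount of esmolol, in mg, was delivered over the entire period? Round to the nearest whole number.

1704 mg

Concentration = 3276 mg ÷ 250 mL = 13.104 mg/mL
Stage 1: 33 mL/hr × 2.2 hr = 72.6 mL → 72.6 mL × 13.104 mg/mL = 951.3504 mg
Stage 2: 22.1 mL/hr × 2.6 hr = 57.46 mL → 57.46 mL × 13.104 mg/mL = 752.9558 mg
Total = 951.3504 + 752.9558 = 1704.306 mg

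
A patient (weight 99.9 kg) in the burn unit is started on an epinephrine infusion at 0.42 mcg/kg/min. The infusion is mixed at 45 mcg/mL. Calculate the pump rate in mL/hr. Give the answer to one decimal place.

55.9 mL/hr

Dose = 0.42 mcg/kg/min × 99.9 kg = 41.958 mcg/min
41.958 mcg/min × 60 min/hr = 2517.48 mcg/hr
Rate = 2517.48 mcg/hr ÷ 45 mcg/mL = 55.944 mL/hr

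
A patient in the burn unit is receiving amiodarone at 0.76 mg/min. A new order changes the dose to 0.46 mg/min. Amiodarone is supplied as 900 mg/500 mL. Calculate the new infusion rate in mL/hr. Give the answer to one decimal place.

0.46 mg/min × 60 min/hr = 27.6 mg/hr
Concentration = 900 mg ÷ 500 mL = 1.8 mg/mL
Rate = 27.6 mg/hr ÷ 1.8 mg/mL = 15.33333 mL/hr

15.3 mL/hr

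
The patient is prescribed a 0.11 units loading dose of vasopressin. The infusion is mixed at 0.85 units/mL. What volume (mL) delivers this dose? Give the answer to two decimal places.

0.13 mL

Volume = 0.11 units ÷ 0.85 units/mL = 0.1294118 mL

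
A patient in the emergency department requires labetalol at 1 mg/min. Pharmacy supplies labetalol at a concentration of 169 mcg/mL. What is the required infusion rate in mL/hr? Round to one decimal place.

1 mg/min × 60 min/hr = 60 mg/hr
Concentration = 169 mcg/mL = 0.169 mg/mL
Rate = 60 mg/hr ÷ 0.169 mg/mL = 355.0296 mL/hr

355.0 mL/hr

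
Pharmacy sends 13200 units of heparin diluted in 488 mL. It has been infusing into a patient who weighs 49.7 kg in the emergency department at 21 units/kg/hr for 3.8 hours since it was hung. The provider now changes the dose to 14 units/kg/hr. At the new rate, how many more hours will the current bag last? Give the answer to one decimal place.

13.3 hours

Initial rate:
Dose = 21 units/kg/hr × 49.7 kg = 1043.7 units/hr
Concentration = 13200 units ÷ 488 mL = 27.04918 units/mL
Rate = 1043.7 units/hr ÷ 27.04918 units/mL = 38.58527 mL/hr
Volume infused so far = 38.58527 mL/hr × 3.8 hr = 146.624 mL
Volume remaining = 488 − 146.624 = 341.376 mL
New rate:
Dose = 14 units/kg/hr × 49.7 kg = 695.8 units/hr
Rate = 695.8 units/hr ÷ 27.04918 units/mL = 25.72352 mL/hr
Time remaining = 341.376 mL ÷ 25.72352 mL/hr = 13.27097 hr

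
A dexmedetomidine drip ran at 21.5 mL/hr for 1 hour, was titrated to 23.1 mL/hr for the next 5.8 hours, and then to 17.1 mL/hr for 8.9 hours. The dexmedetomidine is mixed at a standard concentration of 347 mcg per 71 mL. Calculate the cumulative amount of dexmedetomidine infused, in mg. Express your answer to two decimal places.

Concentration = 347 mcg ÷ 71 mL = 4.887324 mcg/mL
Stage 1: 21.5 mL/hr × 1 hr = 21.5 mL → 21.5 mL × 4.887324 mcg/mL = 105.0775 mcg
Stage 2: 23.1 mL/hr × 5.8 hr = 133.98 mL → 133.98 mL × 4.887324 mcg/mL = 654.8037 mcg
Stage 3: 17.1 mL/hr × 8.9 hr = 152.19 mL → 152.19 mL × 4.887324 mcg/mL = 743.8018 mcg
Total = 105.0775 + 654.8037 + 743.8018 = 1503.683 mcg = 1.503683 mg

1.50 mg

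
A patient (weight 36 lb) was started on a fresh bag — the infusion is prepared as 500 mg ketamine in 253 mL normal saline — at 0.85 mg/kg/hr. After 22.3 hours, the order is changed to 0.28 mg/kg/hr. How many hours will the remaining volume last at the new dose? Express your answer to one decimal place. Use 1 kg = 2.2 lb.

Initial rate:
Weight = 36 lb ÷ 2.2 lb/kg = 16.36364 kg
Dose = 0.85 mg/kg/hr × 16.36364 kg = 13.90909 mg/hr
Concentration = 500 mg ÷ 253 mL = 1.976285 mg/mL
Rate = 13.90909 mg/hr ÷ 1.976285 mg/mL = 7.038 mL/hr
Volume infused so far = 7.038 mL/hr × 22.3 hr = 156.9474 mL
Volume remaining = 253 − 156.9474 = 96.0526 mL
New rate:
Dose = 0.28 mg/kg/hr × 16.36364 kg = 4.581818 mg/hr
Rate = 4.581818 mg/hr ÷ 1.976285 mg/mL = 2.3184 mL/hr
Time remaining = 96.0526 mL ÷ 2.3184 mL/hr = 41.43056 hr

41.4 hours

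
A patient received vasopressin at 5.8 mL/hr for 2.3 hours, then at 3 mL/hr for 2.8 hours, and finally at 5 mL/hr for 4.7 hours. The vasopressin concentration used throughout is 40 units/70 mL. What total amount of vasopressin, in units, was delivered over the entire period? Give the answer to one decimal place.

Concentration = 40 units ÷ 70 mL = 0.5714286 units/mL
Stage 1: 5.8 mL/hr × 2.3 hr = 13.34 mL → 13.34 mL × 0.5714286 units/mL = 7.622857 units
Stage 2: 3 mL/hr × 2.8 hr = 8.4 mL → 8.4 mL × 0.5714286 units/mL = 4.8 units
Stage 3: 5 mL/hr × 4.7 hr = 23.5 mL → 23.5 mL × 0.5714286 units/mL = 13.42857 units
Total = 7.622857 + 4.8 + 13.42857 = 25.85143 units

25.9 units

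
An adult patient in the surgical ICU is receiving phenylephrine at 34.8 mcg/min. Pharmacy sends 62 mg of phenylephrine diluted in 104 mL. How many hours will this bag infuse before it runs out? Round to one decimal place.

29.7 hours

34.8 mcg/min × 60 min/hr = 2088 mcg/hr
Concentration = 62 mg ÷ 104 mL = 0.5961538 mg/mL = 596.1538 mcg/mL
Rate = 2088 mcg/hr ÷ 596.1538 mcg/mL = 3.502452 mL/hr
Duration = 104 mL ÷ 3.502452 mL/hr = 29.69349 hr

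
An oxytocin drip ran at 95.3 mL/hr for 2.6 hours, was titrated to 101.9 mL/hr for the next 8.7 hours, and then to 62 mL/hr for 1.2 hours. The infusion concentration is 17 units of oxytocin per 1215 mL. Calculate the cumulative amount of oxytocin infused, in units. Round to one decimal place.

16.9 units

Concentration = 17 units ÷ 1215 mL = 0.01399177 units/mL
Stage 1: 95.3 mL/hr × 2.6 hr = 247.78 mL → 247.78 mL × 0.01399177 units/mL = 3.466881 units
Stage 2: 101.9 mL/hr × 8.7 hr = 886.53 mL → 886.53 mL × 0.01399177 units/mL = 12.40412 units
Stage 3: 62 mL/hr × 1.2 hr = 74.4 mL → 74.4 mL × 0.01399177 units/mL = 1.040988 units
Total = 3.466881 + 12.40412 + 1.040988 = 16.91199 units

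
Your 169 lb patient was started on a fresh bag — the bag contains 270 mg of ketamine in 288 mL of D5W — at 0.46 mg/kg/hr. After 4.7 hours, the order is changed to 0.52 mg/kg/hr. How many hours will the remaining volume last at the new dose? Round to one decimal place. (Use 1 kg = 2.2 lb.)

2.6 hours

Initial rate:
Weight = 169 lb ÷ 2.2 lb/kg = 76.81818 kg
Dose = 0.46 mg/kg/hr × 76.81818 kg = 35.33636 mg/hr
Concentration = 270 mg ÷ 288 mL = 0.9375 mg/mL
Rate = 35.33636 mg/hr ÷ 0.9375 mg/mL = 37.69212 mL/hr
Volume infused so far = 37.69212 mL/hr × 4.7 hr = 177.153 mL
Volume remaining = 288 − 177.153 = 110.847 mL
New rate:
Dose = 0.52 mg/kg/hr × 76.81818 kg = 39.94545 mg/hr
Rate = 39.94545 mg/hr ÷ 0.9375 mg/mL = 42.60848 mL/hr
Time remaining = 110.847 mL ÷ 42.60848 mL/hr = 2.601525 hr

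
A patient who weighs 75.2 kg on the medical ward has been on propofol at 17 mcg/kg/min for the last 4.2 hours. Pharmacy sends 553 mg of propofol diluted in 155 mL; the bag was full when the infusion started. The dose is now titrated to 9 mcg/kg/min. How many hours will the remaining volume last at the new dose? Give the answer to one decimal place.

Initial rate:
Dose = 17 mcg/kg/min × 75.2 kg = 1278.4 mcg/min
1278.4 mcg/min × 60 min/hr = 76704 mcg/hr
Concentration = 553 mg ÷ 155 mL = 3.567742 mg/mL = 3567.742 mcg/mL
Rate = 76704 mcg/hr ÷ 3567.742 mcg/mL = 21.49931 mL/hr
Volume infused so far = 21.49931 mL/hr × 4.2 hr = 90.29711 mL
Volume remaining = 155 − 90.29711 = 64.70289 mL
New rate:
Dose = 9 mcg/kg/min × 75.2 kg = 676.8 mcg/min
676.8 mcg/min × 60 min/hr = 40608 mcg/hr
Rate = 40608 mcg/hr ÷ 3567.742 mcg/mL = 11.38199 mL/hr
Time remaining = 64.70289 mL ÷ 11.38199 mL/hr = 5.684673 hr

5.7 hours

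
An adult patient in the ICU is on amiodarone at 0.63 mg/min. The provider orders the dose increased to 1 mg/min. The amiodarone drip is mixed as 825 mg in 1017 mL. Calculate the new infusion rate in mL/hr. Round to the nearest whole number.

1 mg/min × 60 min/hr = 60 mg/hr
Concentration = 825 mg ÷ 1017 mL = 0.8112094 mg/mL
Rate = 60 mg/hr ÷ 0.8112094 mg/mL = 73.96364 mL/hr

74 mL/hr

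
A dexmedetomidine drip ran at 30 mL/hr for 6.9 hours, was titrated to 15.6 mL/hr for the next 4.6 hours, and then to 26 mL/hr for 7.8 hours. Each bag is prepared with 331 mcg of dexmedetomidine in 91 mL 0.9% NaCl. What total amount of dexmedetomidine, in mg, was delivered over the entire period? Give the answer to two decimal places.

Concentration = 331 mcg ÷ 91 mL = 3.637363 mcg/mL
Stage 1: 30 mL/hr × 6.9 hr = 207 mL → 207 mL × 3.637363 mcg/mL = 752.9341 mcg
Stage 2: 15.6 mL/hr × 4.6 hr = 71.76 mL → 71.76 mL × 3.637363 mcg/mL = 261.0171 mcg
Stage 3: 26 mL/hr × 7.8 hr = 202.8 mL → 202.8 mL × 3.637363 mcg/mL = 737.6571 mcg
Total = 752.9341 + 261.0171 + 737.6571 = 1751.608 mcg = 1.751608 mg

1.75 mg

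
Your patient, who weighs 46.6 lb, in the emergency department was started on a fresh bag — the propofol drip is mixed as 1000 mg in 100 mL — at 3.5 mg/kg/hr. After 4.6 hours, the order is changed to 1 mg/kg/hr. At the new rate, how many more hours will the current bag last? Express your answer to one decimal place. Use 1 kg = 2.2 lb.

Initial rate:
Weight = 46.6 lb ÷ 2.2 lb/kg = 21.18182 kg
Dose = 3.5 mg/kg/hr × 21.18182 kg = 74.13636 mg/hr
Concentration = 1000 mg ÷ 100 mL = 10 mg/mL
Rate = 74.13636 mg/hr ÷ 10 mg/mL = 7.413636 mL/hr
Volume infused so far = 7.413636 mL/hr × 4.6 hr = 34.10273 mL
Volume remaining = 100 − 34.10273 = 65.89727 mL
New rate:
Dose = 1 mg/kg/hr × 21.18182 kg = 21.18182 mg/hr
Rate = 21.18182 mg/hr ÷ 10 mg/mL = 2.118182 mL/hr
Time remaining = 65.89727 mL ÷ 2.118182 mL/hr = 31.1103 hr

31.1 hours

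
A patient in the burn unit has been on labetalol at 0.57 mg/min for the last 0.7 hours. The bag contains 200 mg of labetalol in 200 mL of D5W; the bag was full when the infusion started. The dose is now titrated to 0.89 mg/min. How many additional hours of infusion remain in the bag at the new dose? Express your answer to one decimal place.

Initial rate:
0.57 mg/min × 60 min/hr = 34.2 mg/hr
Concentration = 200 mg ÷ 200 mL = 1 mg/mL
Rate = 34.2 mg/hr ÷ 1 mg/mL = 34.2 mL/hr
Volume infused so far = 34.2 mL/hr × 0.7 hr = 23.94 mL
Volume remaining = 200 − 23.94 = 176.06 mL
New rate:
0.89 mg/min × 60 min/hr = 53.4 mg/hr
Rate = 53.4 mg/hr ÷ 1 mg/mL = 53.4 mL/hr
Time remaining = 176.06 mL ÷ 53.4 mL/hr = 3.297004 hr

3.3 hours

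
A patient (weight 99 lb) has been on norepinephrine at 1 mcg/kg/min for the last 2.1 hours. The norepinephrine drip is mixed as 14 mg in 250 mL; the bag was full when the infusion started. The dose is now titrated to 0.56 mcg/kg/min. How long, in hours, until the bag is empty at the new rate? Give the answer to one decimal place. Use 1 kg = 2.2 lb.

Initial rate:
Weight = 99 lb ÷ 2.2 lb/kg = 45 kg
Dose = 1 mcg/kg/min × 45 kg = 45 mcg/min
45 mcg/min × 60 min/hr = 2700 mcg/hr
Concentration = 14 mg ÷ 250 mL = 0.056 mg/mL = 56 mcg/mL
Rate = 2700 mcg/hr ÷ 56 mcg/mL = 48.21429 mL/hr
Volume infused so far = 48.21429 mL/hr × 2.1 hr = 101.25 mL
Volume remaining = 250 − 101.25 = 148.75 mL
New rate:
Dose = 0.56 mcg/kg/min × 45 kg = 25.2 mcg/min
25.2 mcg/min × 60 min/hr = 1512 mcg/hr
Rate = 1512 mcg/hr ÷ 56 mcg/mL = 27 mL/hr
Time remaining = 148.75 mL ÷ 27 mL/hr = 5.509259 hr

5.5 hours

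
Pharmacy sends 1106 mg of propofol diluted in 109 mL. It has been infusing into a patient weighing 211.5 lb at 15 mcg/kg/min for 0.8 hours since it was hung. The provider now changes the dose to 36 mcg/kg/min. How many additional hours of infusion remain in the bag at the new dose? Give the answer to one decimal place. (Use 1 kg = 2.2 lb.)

5.0 hours

Initial rate:
Weight = 211.5 lb ÷ 2.2 lb/kg = 96.13636 kg
Dose = 15 mcg/kg/min × 96.13636 kg = 1442.045 mcg/min
1442.045 mcg/min × 60 min/hr = 86522.73 mcg/hr
Concentration = 1106 mg ÷ 109 mL = 10.14679 mg/mL = 10146.79 mcg/mL
Rate = 86522.73 mcg/hr ÷ 10146.79 mcg/mL = 8.527104 mL/hr
Volume infused so far = 8.527104 mL/hr × 0.8 hr = 6.821683 mL
Volume remaining = 109 − 6.821683 = 102.1783 mL
New rate:
Dose = 36 mcg/kg/min × 96.13636 kg = 3460.909 mcg/min
3460.909 mcg/min × 60 min/hr = 207654.5 mcg/hr
Rate = 207654.5 mcg/hr ÷ 10146.79 mcg/mL = 20.46505 mL/hr
Time remaining = 102.1783 mL ÷ 20.46505 mL/hr = 4.99282 hr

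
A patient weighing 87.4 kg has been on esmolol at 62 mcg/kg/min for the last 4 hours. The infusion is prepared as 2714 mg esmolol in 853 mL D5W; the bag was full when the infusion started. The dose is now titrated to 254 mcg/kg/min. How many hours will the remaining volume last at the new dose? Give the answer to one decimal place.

1.1 hours

Initial rate:
Dose = 62 mcg/kg/min × 87.4 kg = 5418.8 mcg/min
5418.8 mcg/min × 60 min/hr = 325128 mcg/hr
Concentration = 2714 mg ÷ 853 mL = 3.181712 mg/mL = 3181.712 mcg/mL
Rate = 325128 mcg/hr ÷ 3181.712 mcg/mL = 102.1865 mL/hr
Volume infused so far = 102.1865 mL/hr × 4 hr = 408.746 mL
Volume remaining = 853 − 408.746 = 444.254 mL
New rate:
Dose = 254 mcg/kg/min × 87.4 kg = 22199.6 mcg/min
22199.6 mcg/min × 60 min/hr = 1331976 mcg/hr
Rate = 1331976 mcg/hr ÷ 3181.712 mcg/mL = 418.6351 mL/hr
Time remaining = 444.254 mL ÷ 418.6351 mL/hr = 1.061196 hr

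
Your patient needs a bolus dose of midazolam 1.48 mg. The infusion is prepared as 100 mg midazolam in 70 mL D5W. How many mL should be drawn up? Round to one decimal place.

1.0 mL

Concentration = 100 mg ÷ 70 mL = 1.428571 mg/mL
Volume = 1.48 mg ÷ 1.428571 mg/mL = 1.036 mL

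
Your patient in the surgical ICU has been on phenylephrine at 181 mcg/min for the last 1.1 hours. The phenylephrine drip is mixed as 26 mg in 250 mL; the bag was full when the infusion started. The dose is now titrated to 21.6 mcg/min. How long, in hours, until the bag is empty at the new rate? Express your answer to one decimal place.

Initial rate:
181 mcg/min × 60 min/hr = 10860 mcg/hr
Concentration = 26 mg ÷ 250 mL = 0.104 mg/mL = 104 mcg/mL
Rate = 10860 mcg/hr ÷ 104 mcg/mL = 104.4231 mL/hr
Volume infused so far = 104.4231 mL/hr × 1.1 hr = 114.8654 mL
Volume remaining = 250 − 114.8654 = 135.1346 mL
New rate:
21.6 mcg/min × 60 min/hr = 1296 mcg/hr
Rate = 1296 mcg/hr ÷ 104 mcg/mL = 12.46154 mL/hr
Time remaining = 135.1346 mL ÷ 12.46154 mL/hr = 10.84414 hr

10.8 hours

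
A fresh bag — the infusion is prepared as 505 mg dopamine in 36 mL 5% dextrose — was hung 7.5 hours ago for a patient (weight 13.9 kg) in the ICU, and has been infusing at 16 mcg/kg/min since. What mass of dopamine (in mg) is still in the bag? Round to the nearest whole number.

Dose = 16 mcg/kg/min × 13.9 kg = 222.4 mcg/min
222.4 mcg/min × 60 min/hr = 13344 mcg/hr
Concentration = 505 mg ÷ 36 mL = 14.02778 mg/mL = 14027.78 mcg/mL
Rate = 13344 mcg/hr ÷ 14027.78 mcg/mL = 0.9512554 mL/hr
Volume infused = 0.9512554 mL/hr × 7.5 hr = 7.134416 mL
Volume remaining = 36 − 7.134416 = 28.86558 mL
Drug remaining = 28.86558 mL × 14027.78 mcg/mL = 404920 mcg = 404.92 mg

405 mg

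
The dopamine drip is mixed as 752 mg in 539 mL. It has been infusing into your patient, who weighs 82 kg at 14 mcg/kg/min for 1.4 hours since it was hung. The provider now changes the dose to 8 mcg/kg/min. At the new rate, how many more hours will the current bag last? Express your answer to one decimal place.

Initial rate:
Dose = 14 mcg/kg/min × 82 kg = 1148 mcg/min
1148 mcg/min × 60 min/hr = 68880 mcg/hr
Concentration = 752 mg ÷ 539 mL = 1.395176 mg/mL = 1395.176 mcg/mL
Rate = 68880 mcg/hr ÷ 1395.176 mcg/mL = 49.37011 mL/hr
Volume infused so far = 49.37011 mL/hr × 1.4 hr = 69.11815 mL
Volume remaining = 539 − 69.11815 = 469.8819 mL
New rate:
Dose = 8 mcg/kg/min × 82 kg = 656 mcg/min
656 mcg/min × 60 min/hr = 39360 mcg/hr
Rate = 39360 mcg/hr ÷ 1395.176 mcg/mL = 28.21149 mL/hr
Time remaining = 469.8819 mL ÷ 28.21149 mL/hr = 16.65569 hr

16.7 hours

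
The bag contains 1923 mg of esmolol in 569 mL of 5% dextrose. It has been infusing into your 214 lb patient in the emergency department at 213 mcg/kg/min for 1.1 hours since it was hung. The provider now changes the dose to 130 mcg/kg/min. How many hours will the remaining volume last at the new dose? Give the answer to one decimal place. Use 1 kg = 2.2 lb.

Initial rate:
Weight = 214 lb ÷ 2.2 lb/kg = 97.27273 kg
Dose = 213 mcg/kg/min × 97.27273 kg = 20719.09 mcg/min
20719.09 mcg/min × 60 min/hr = 1243145 mcg/hr
Concentration = 1923 mg ÷ 569 mL = 3.379613 mg/mL = 3379.613 mcg/mL
Rate = 1243145 mcg/hr ÷ 3379.613 mcg/mL = 367.8366 mL/hr
Volume infused so far = 367.8366 mL/hr × 1.1 hr = 404.6202 mL
Volume remaining = 569 − 404.6202 = 164.3798 mL
New rate:
Dose = 130 mcg/kg/min × 97.27273 kg = 12645.45 mcg/min
12645.45 mcg/min × 60 min/hr = 758727.3 mcg/hr
Rate = 758727.3 mcg/hr ÷ 3379.613 mcg/mL = 224.5012 mL/hr
Time remaining = 164.3798 mL ÷ 224.5012 mL/hr = 0.7321999 hr

0.7 hours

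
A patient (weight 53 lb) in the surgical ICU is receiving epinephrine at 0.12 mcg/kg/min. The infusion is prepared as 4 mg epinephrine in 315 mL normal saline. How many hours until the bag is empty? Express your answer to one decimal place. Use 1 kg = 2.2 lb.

Weight = 53 lb ÷ 2.2 lb/kg = 24.09091 kg
Dose = 0.12 mcg/kg/min × 24.09091 kg = 2.890909 mcg/min
2.890909 mcg/min × 60 min/hr = 173.4545 mcg/hr
Concentration = 4 mg ÷ 315 mL = 0.01269841 mg/mL = 12.69841 mcg/mL
Rate = 173.4545 mcg/hr ÷ 12.69841 mcg/mL = 13.65955 mL/hr
Duration = 315 mL ÷ 13.65955 mL/hr = 23.0608 hr

23.1 hours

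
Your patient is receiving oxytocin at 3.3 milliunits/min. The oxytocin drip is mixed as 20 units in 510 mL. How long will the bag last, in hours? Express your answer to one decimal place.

3.3 milliunits/min × 60 min/hr = 198 milliunits/hr
Concentration = 20 units ÷ 510 mL = 0.03921569 units/mL = 39.21569 milliunits/mL
Rate = 198 milliunits/hr ÷ 39.21569 milliunits/mL = 5.049 mL/hr
Duration = 510 mL ÷ 5.049 mL/hr = 101.0101 hr

101.0 hours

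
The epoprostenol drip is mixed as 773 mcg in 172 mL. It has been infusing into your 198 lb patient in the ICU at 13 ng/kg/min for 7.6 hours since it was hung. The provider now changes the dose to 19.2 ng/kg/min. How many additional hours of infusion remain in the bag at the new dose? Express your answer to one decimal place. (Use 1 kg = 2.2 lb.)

2.3 hours

Initial rate:
Weight = 198 lb ÷ 2.2 lb/kg = 90 kg
Dose = 13 ng/kg/min × 90 kg = 1170 ng/min
1170 ng/min × 60 min/hr = 70200 ng/hr
Concentration = 773 mcg ÷ 172 mL = 4.494186 mcg/mL = 4494.186 ng/mL
Rate = 70200 ng/hr ÷ 4494.186 ng/mL = 15.62018 mL/hr
Volume infused so far = 15.62018 mL/hr × 7.6 hr = 118.7134 mL
Volume remaining = 172 − 118.7134 = 53.28662 mL
New rate:
Dose = 19.2 ng/kg/min × 90 kg = 1728 ng/min
1728 ng/min × 60 min/hr = 103680 ng/hr
Rate = 103680 ng/hr ÷ 4494.186 ng/mL = 23.06981 mL/hr
Time remaining = 53.28662 mL ÷ 23.06981 mL/hr = 2.309799 hr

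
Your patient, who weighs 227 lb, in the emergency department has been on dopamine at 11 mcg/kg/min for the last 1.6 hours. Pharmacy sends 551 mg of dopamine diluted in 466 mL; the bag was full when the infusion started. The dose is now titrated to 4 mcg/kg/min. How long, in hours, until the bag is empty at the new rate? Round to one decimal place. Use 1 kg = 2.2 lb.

17.9 hours

Initial rate:
Weight = 227 lb ÷ 2.2 lb/kg = 103.1818 kg
Dose = 11 mcg/kg/min × 103.1818 kg = 1135 mcg/min
1135 mcg/min × 60 min/hr = 68100 mcg/hr
Concentration = 551 mg ÷ 466 mL = 1.182403 mg/mL = 1182.403 mcg/mL
Rate = 68100 mcg/hr ÷ 1182.403 mcg/mL = 57.59456 mL/hr
Volume infused so far = 57.59456 mL/hr × 1.6 hr = 92.15129 mL
Volume remaining = 466 − 92.15129 = 373.8487 mL
New rate:
Dose = 4 mcg/kg/min × 103.1818 kg = 412.7273 mcg/min
412.7273 mcg/min × 60 min/hr = 24763.64 mcg/hr
Rate = 24763.64 mcg/hr ÷ 1182.403 mcg/mL = 20.94347 mL/hr
Time remaining = 373.8487 mL ÷ 20.94347 mL/hr = 17.85037 hr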